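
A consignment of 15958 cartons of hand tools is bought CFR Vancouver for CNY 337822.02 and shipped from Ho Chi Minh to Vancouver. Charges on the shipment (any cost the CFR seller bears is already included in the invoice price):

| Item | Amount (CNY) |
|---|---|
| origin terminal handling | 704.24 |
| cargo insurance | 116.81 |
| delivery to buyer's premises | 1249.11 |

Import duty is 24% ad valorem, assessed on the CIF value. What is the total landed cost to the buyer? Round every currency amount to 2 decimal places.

Total landed cost: CNY 420293.26

CFR: the seller pays costs through ocean freight to the destination port, but not insurance.
Already in the invoice (seller's account under CFR): origin terminal — exclude.
CIF value = CFR price + insurance = 337822.02 + 116.81 = 337938.83
Import duty = 337938.83 × 24% = 81105.32
Buyer bears: insurance 116.81 + delivery 1249.11 + duty 81105.32 = 82471.24
Landed cost = invoice 337822.02 + 82471.24 = 420293.26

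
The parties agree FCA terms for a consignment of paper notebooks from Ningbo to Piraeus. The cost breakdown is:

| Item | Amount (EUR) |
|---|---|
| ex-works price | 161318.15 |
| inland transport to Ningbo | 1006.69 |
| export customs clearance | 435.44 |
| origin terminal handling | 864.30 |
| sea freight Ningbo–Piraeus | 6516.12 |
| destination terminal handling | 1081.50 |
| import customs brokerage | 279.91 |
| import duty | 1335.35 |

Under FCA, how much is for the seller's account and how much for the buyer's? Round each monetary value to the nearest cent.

FCA: the seller delivers export-cleared goods to the carrier; the buyer bears costs from that point.
Seller's account: goods 161318.15 + inland to port 1006.69 + export clearance 435.44 = 162760.28
Buyer's account: origin terminal 864.30 + freight 6516.12 + destination terminal 1081.50 + brokerage 279.91 + duty 1335.35 = 10077.18

Seller: EUR 162760.28; buyer: EUR 10077.18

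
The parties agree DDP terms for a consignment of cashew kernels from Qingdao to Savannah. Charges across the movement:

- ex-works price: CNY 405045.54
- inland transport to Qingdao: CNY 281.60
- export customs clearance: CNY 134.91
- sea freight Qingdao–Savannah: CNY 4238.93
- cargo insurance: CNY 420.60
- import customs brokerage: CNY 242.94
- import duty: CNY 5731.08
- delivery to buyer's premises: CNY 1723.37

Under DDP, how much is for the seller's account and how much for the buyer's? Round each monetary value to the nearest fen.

Seller: CNY 417818.97; buyer: CNY 0.00

DDP: the seller bears all costs including import duty.
Seller's account: goods 405045.54 + inland to port 281.60 + export clearance 134.91 + freight 4238.93 + insurance 420.60 + brokerage 242.94 + duty 5731.08 + delivery 1723.37 = 417818.97
Buyer's account: 0.00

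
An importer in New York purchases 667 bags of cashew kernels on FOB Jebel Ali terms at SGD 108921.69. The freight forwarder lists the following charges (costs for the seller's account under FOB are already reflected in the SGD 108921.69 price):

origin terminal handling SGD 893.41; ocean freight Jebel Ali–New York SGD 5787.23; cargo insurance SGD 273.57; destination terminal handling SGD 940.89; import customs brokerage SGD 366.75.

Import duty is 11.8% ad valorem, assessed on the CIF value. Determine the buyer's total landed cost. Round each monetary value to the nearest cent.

FOB: the seller bears costs until goods are on board at the origin port; the buyer bears freight, insurance and all costs thereafter.
Already in the invoice (seller's account under FOB): origin terminal — exclude.
CIF value = FOB price + freight + insurance = 108921.69 + 5787.23 + 273.57 = 114982.49
Import duty = 114982.49 × 11.8% = 13567.93
Buyer bears: freight 5787.23 + insurance 273.57 + destination terminal 940.89 + brokerage 366.75 + duty 13567.93 = 20936.37
Landed cost = invoice 108921.69 + 20936.37 = 129858.06

Total landed cost: SGD 129858.06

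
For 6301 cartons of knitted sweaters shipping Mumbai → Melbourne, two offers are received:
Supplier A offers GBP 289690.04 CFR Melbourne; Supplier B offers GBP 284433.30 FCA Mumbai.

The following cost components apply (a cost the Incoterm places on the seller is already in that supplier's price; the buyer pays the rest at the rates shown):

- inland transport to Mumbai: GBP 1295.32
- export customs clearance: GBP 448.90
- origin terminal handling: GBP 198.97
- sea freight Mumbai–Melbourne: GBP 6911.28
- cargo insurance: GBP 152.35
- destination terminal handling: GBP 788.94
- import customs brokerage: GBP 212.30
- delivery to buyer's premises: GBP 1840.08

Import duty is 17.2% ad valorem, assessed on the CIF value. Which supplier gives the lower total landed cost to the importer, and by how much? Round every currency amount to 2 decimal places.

Supplier A (CFR):
CIF value = CFR price + insurance = 289690.04 + 152.35 = 289842.39
Import duty = 289842.39 × 17.2% = 49852.89
Buyer bears (A): 152.35 + 788.94 + 212.30 + 1840.08 = 2993.67
Landed cost (A) = invoice 289690.04 + 2993.67 + duty 49852.89 = 342536.60
Supplier B (FCA):
CIF value = FCA price + origin terminal + freight + insurance = 284433.30 + 198.97 + 6911.28 + 152.35 = 291695.90
Import duty = 291695.90 × 17.2% = 50171.69
Buyer bears (B): 198.97 + 6911.28 + 152.35 + 788.94 + 212.30 + 1840.08 = 10103.92
Landed cost (B) = invoice 284433.30 + 10103.92 + duty 50171.69 = 344708.91
Difference = |342536.60 − 344708.91| = 2172.31

Supplier A is cheaper by GBP 2172.31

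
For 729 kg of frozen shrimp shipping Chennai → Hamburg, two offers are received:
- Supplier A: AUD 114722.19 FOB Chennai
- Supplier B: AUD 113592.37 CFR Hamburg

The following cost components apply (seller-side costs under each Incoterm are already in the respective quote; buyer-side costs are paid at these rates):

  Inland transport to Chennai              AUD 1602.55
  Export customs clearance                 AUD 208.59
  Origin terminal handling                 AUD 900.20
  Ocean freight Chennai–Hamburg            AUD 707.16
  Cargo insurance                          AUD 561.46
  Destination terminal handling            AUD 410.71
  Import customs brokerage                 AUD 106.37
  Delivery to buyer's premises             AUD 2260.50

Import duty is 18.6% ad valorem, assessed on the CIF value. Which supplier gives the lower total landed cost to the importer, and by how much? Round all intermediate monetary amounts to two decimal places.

Supplier B is cheaper by AUD 2178.66

Supplier A (FOB):
CIF value = FOB price + freight + insurance = 114722.19 + 707.16 + 561.46 = 115990.81
Import duty = 115990.81 × 18.6% = 21574.29
Buyer bears (A): 707.16 + 561.46 + 410.71 + 106.37 + 2260.50 = 4046.20
Landed cost (A) = invoice 114722.19 + 4046.20 + duty 21574.29 = 140342.68
Supplier B (CFR):
CIF value = CFR price + insurance = 113592.37 + 561.46 = 114153.83
Import duty = 114153.83 × 18.6% = 21232.61
Buyer bears (B): 561.46 + 410.71 + 106.37 + 2260.50 = 3339.04
Landed cost (B) = invoice 113592.37 + 3339.04 + duty 21232.61 = 138164.02
Difference = |140342.68 − 138164.02| = 2178.66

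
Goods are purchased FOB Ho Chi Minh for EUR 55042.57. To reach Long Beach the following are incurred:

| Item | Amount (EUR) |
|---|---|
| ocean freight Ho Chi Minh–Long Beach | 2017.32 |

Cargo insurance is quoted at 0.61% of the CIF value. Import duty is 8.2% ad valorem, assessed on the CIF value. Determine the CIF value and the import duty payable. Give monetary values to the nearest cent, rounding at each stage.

CIF value: EUR 57410.09; import duty: EUR 4707.63

Let C be the CIF value. C = FOB price + freight + 0.61% × C
C − 0.61% × C = 55042.57 + 2017.32
0.9939 × C = 57059.89
C = 57059.89 / 0.9939 = 57410.09
Insurance premium = 0.61% × 57410.09 = 350.20
Import duty = 57410.09 × 8.2% = 4707.63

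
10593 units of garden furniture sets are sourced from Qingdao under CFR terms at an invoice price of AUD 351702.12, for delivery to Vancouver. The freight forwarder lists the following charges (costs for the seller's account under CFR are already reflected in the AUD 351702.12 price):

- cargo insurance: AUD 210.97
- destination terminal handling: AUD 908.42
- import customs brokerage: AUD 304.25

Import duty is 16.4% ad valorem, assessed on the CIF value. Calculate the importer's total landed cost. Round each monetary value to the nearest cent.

Total landed cost: AUD 410839.51

CFR: the seller pays costs through ocean freight to the destination port, but not insurance.
CIF value = CFR price + insurance = 351702.12 + 210.97 = 351913.09
Import duty = 351913.09 × 16.4% = 57713.75
Buyer bears: insurance 210.97 + destination terminal 908.42 + brokerage 304.25 + duty 57713.75 = 59137.39
Landed cost = invoice 351702.12 + 59137.39 = 410839.51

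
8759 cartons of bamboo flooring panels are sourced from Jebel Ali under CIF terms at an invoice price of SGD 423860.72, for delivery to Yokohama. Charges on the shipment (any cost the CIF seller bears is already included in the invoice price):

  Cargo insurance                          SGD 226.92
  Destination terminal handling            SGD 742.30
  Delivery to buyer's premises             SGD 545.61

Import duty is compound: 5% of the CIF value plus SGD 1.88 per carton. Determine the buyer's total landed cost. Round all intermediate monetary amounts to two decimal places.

CIF: the seller pays costs through ocean freight and marine insurance to the destination port.
Already in the invoice (seller's account under CIF): insurance — exclude.
The CIF price already equals the CIF value: 423860.72
Ad valorem component: 423860.72 × 5% = 21193.04
Specific component: 8759 × 1.88 = 16466.92
Import duty = 21193.04 + 16466.92 = 37659.96
Buyer bears: destination terminal 742.30 + delivery 545.61 + duty 37659.96 = 38947.87
Landed cost = invoice 423860.72 + 38947.87 = 462808.59

Total landed cost: SGD 462808.59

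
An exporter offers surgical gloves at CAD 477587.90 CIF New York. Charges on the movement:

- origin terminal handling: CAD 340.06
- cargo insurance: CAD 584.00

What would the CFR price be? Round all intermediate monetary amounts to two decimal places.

CFR price: CAD 477003.90

Not relevant to the conversion: origin terminal — on the seller under both CIF and CFR; already in the CIF price and stays in the CFR price.
From CIF to CFR, the seller no longer bears: insurance.
CFR price = 477587.90 − 584.00 = 477003.90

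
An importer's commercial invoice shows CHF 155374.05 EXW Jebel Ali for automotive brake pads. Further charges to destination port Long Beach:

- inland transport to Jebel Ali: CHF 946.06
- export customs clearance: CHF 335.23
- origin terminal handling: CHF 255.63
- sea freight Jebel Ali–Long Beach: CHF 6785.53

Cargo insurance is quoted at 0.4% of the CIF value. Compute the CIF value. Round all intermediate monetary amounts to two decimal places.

CIF value: CHF 164353.92

Let C be the CIF value. C = EXW price + pre-shipment costs + freight + 0.4% × C
C − 0.4% × C = 155374.05 + 946.06 + 335.23 + 255.63 + 6785.53
0.996 × C = 163696.50
C = 163696.50 / 0.996 = 164353.92
Insurance premium = 0.4% × 164353.92 = 657.42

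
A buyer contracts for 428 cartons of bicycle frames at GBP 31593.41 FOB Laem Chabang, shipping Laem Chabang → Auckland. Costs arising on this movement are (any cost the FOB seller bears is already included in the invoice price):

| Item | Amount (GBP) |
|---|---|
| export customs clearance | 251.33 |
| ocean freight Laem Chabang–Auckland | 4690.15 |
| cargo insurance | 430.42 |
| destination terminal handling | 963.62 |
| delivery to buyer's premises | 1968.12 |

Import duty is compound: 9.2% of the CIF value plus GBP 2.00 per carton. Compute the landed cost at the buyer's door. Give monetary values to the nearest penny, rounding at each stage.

FOB: the seller bears costs until goods are on board at the origin port; the buyer bears freight, insurance and all costs thereafter.
Already in the invoice (seller's account under FOB): export clearance — exclude.
CIF value = FOB price + freight + insurance = 31593.41 + 4690.15 + 430.42 = 36713.98
Ad valorem component: 36713.98 × 9.2% = 3377.69
Specific component: 428 × 2.00 = 856.00
Import duty = 3377.69 + 856.00 = 4233.69
Buyer bears: freight 4690.15 + insurance 430.42 + destination terminal 963.62 + delivery 1968.12 + duty 4233.69 = 12286.00
Landed cost = invoice 31593.41 + 12286.00 = 43879.41

Total landed cost: GBP 43879.41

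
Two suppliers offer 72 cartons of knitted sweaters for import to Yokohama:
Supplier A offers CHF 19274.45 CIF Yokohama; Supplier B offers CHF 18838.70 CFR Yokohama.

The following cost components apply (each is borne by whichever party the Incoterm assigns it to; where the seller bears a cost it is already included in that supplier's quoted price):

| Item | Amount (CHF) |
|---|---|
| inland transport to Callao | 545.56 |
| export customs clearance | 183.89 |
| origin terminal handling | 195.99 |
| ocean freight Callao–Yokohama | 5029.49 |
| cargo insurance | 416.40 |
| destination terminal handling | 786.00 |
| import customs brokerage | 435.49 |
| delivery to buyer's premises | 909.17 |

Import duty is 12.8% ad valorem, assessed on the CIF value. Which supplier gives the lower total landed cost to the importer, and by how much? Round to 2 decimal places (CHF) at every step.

Supplier B is cheaper by CHF 21.83

Supplier A (CIF):
The CIF price already equals the CIF value: 19274.45
Import duty = 19274.45 × 12.8% = 2467.13
Buyer bears (A): 786.00 + 435.49 + 909.17 = 2130.66
Landed cost (A) = invoice 19274.45 + 2130.66 + duty 2467.13 = 23872.24
Supplier B (CFR):
CIF value = CFR price + insurance = 18838.70 + 416.40 = 19255.10
Import duty = 19255.10 × 12.8% = 2464.65
Buyer bears (B): 416.40 + 786.00 + 435.49 + 909.17 = 2547.06
Landed cost (B) = invoice 18838.70 + 2547.06 + duty 2464.65 = 23850.41
Difference = |23872.24 − 23850.41| = 21.83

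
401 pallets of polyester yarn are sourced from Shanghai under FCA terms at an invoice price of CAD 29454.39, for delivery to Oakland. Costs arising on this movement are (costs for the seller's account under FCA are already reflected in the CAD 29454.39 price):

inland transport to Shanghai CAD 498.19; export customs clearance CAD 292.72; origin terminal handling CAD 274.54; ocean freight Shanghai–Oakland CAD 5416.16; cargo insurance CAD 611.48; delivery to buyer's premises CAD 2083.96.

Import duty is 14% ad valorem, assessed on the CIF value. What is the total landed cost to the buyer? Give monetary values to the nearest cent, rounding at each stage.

Total landed cost: CAD 42846.45

FCA: the seller delivers export-cleared goods to the carrier; the buyer bears costs from that point.
Already in the invoice (seller's account under FCA): inland to port, export clearance — exclude.
CIF value = FCA price + origin terminal + freight + insurance = 29454.39 + 274.54 + 5416.16 + 611.48 = 35756.57
Import duty = 35756.57 × 14% = 5005.92
Buyer bears: origin terminal 274.54 + freight 5416.16 + insurance 611.48 + delivery 2083.96 + duty 5005.92 = 13392.06
Landed cost = invoice 29454.39 + 13392.06 = 42846.45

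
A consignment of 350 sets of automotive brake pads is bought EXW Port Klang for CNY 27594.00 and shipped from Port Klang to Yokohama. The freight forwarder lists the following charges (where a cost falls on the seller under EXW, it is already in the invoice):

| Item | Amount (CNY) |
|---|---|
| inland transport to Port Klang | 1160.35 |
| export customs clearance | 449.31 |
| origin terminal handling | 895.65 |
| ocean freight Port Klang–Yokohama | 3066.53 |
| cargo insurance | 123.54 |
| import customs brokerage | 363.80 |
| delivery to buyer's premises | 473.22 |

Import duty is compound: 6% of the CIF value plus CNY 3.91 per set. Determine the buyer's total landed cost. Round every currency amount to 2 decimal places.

EXW: the seller makes goods available at their premises; the buyer bears all onward costs.
CIF value = EXW price + inland to port + export clearance + origin terminal + freight + insurance = 27594.00 + 1160.35 + 449.31 + 895.65 + 3066.53 + 123.54 = 33289.38
Ad valorem component: 33289.38 × 6% = 1997.36
Specific component: 350 × 3.91 = 1368.50
Import duty = 1997.36 + 1368.50 = 3365.86
Buyer bears: inland to port 1160.35 + export clearance 449.31 + origin terminal 895.65 + freight 3066.53 + insurance 123.54 + brokerage 363.80 + delivery 473.22 + duty 3365.86 = 9898.26
Landed cost = invoice 27594.00 + 9898.26 = 37492.26

Total landed cost: CNY 37492.26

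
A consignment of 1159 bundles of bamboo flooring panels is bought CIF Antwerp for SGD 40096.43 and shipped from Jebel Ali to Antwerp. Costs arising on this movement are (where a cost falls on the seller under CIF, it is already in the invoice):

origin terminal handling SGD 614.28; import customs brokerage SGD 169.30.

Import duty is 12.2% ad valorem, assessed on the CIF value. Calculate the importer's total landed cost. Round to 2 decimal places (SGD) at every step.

Total landed cost: SGD 45157.49

CIF: the seller pays costs through ocean freight and marine insurance to the destination port.
Already in the invoice (seller's account under CIF): origin terminal — exclude.
The CIF price already equals the CIF value: 40096.43
Import duty = 40096.43 × 12.2% = 4891.76
Buyer bears: brokerage 169.30 + duty 4891.76 = 5061.06
Landed cost = invoice 40096.43 + 5061.06 = 45157.49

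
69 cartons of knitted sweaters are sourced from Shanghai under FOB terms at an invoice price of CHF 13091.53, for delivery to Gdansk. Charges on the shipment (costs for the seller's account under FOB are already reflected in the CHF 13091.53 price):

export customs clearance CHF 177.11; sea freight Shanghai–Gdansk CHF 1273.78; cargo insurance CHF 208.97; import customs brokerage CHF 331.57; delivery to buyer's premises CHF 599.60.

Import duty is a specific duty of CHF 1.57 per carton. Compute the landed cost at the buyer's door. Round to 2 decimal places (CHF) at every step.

FOB: the seller bears costs until goods are on board at the origin port; the buyer bears freight, insurance and all costs thereafter.
Already in the invoice (seller's account under FOB): export clearance — exclude.
CIF value = FOB price + freight + insurance = 13091.53 + 1273.78 + 208.97 = 14574.28
Import duty = 69 × 1.57 = 108.33
Buyer bears: freight 1273.78 + insurance 208.97 + brokerage 331.57 + delivery 599.60 + duty 108.33 = 2522.25
Landed cost = invoice 13091.53 + 2522.25 = 15613.78

Total landed cost: CHF 15613.78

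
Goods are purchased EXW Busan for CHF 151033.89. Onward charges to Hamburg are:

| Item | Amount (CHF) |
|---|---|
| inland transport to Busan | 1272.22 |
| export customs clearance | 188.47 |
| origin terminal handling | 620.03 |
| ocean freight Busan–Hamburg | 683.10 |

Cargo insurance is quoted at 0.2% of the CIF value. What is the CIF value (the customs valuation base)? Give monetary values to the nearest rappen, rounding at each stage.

CIF value: CHF 154105.92

Let C be the CIF value. C = EXW price + pre-shipment costs + freight + 0.2% × C
C − 0.2% × C = 151033.89 + 1272.22 + 188.47 + 620.03 + 683.10
0.998 × C = 153797.71
C = 153797.71 / 0.998 = 154105.92
Insurance premium = 0.2% × 154105.92 = 308.21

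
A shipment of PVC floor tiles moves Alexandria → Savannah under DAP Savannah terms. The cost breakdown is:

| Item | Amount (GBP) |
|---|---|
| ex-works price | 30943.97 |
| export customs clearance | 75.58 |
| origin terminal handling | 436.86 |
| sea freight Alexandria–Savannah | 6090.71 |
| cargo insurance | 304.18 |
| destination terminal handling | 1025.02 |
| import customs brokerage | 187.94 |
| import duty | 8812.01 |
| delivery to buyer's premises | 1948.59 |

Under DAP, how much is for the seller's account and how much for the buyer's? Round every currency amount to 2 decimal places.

Seller: GBP 40824.91; buyer: GBP 8999.95

DAP: the seller bears all costs to the named destination except import duty and clearance.
Seller's account: goods 30943.97 + export clearance 75.58 + origin terminal 436.86 + freight 6090.71 + insurance 304.18 + destination terminal 1025.02 + delivery 1948.59 = 40824.91
Buyer's account: brokerage 187.94 + duty 8812.01 = 8999.95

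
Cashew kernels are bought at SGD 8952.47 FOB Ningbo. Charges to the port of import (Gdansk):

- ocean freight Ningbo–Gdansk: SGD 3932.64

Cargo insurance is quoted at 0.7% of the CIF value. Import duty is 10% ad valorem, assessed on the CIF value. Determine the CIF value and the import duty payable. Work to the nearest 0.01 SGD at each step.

Let C be the CIF value. C = FOB price + freight + 0.7% × C
C − 0.7% × C = 8952.47 + 3932.64
0.993 × C = 12885.11
C = 12885.11 / 0.993 = 12975.94
Insurance premium = 0.7% × 12975.94 = 90.83
Import duty = 12975.94 × 10% = 1297.59

CIF value: SGD 12975.94; import duty: SGD 1297.59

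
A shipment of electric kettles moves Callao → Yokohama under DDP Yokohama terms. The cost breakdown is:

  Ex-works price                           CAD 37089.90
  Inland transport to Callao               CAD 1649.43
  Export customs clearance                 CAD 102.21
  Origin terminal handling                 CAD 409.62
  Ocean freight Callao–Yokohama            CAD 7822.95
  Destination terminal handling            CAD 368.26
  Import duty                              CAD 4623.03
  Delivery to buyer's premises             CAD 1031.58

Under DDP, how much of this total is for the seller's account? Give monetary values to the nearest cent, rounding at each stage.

DDP: the seller bears all costs including import duty.
Seller's account: goods 37089.90 + inland to port 1649.43 + export clearance 102.21 + origin terminal 409.62 + freight 7822.95 + destination terminal 368.26 + duty 4623.03 + delivery 1031.58 = 53096.98
Buyer's account: 0.00

Seller's account: CAD 53096.98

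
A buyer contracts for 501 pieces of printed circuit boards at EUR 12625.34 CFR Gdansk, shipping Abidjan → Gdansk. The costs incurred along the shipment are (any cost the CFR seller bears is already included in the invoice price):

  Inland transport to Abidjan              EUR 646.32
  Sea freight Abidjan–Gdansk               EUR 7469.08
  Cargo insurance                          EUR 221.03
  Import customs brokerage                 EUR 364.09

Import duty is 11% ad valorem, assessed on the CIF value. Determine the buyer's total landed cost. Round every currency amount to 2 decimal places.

Total landed cost: EUR 14623.56

CFR: the seller pays costs through ocean freight to the destination port, but not insurance.
Already in the invoice (seller's account under CFR): inland to port, freight — exclude.
CIF value = CFR price + insurance = 12625.34 + 221.03 = 12846.37
Import duty = 12846.37 × 11% = 1413.10
Buyer bears: insurance 221.03 + brokerage 364.09 + duty 1413.10 = 1998.22
Landed cost = invoice 12625.34 + 1998.22 = 14623.56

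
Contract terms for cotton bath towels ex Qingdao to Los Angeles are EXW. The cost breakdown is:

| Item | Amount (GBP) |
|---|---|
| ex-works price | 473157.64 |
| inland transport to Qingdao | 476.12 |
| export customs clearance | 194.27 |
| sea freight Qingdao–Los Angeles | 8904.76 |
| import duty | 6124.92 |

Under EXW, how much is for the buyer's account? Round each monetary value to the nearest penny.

EXW: the seller makes goods available at their premises; the buyer bears all onward costs.
Seller's account: goods 473157.64 = 473157.64
Buyer's account: inland to port 476.12 + export clearance 194.27 + freight 8904.76 + duty 6124.92 = 15700.07

Buyer's account: GBP 15700.07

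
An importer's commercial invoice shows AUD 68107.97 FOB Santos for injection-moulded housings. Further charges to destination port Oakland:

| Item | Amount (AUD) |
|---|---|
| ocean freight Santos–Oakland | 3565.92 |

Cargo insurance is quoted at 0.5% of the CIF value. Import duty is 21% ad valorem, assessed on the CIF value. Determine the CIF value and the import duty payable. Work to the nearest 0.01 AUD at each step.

Let C be the CIF value. C = FOB price + freight + 0.5% × C
C − 0.5% × C = 68107.97 + 3565.92
0.995 × C = 71673.89
C = 71673.89 / 0.995 = 72034.06
Insurance premium = 0.5% × 72034.06 = 360.17
Import duty = 72034.06 × 21% = 15127.15

CIF value: AUD 72034.06; import duty: AUD 15127.15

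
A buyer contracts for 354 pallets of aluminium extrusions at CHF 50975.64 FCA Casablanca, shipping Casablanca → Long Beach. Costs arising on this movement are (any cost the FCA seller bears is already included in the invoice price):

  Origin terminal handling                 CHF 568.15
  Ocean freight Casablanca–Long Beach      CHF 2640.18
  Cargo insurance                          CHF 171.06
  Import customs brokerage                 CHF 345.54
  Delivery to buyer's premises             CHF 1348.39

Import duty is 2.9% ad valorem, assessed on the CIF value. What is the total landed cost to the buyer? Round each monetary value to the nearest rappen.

FCA: the seller delivers export-cleared goods to the carrier; the buyer bears costs from that point.
CIF value = FCA price + origin terminal + freight + insurance = 50975.64 + 568.15 + 2640.18 + 171.06 = 54355.03
Import duty = 54355.03 × 2.9% = 1576.30
Buyer bears: origin terminal 568.15 + freight 2640.18 + insurance 171.06 + brokerage 345.54 + delivery 1348.39 + duty 1576.30 = 6649.62
Landed cost = invoice 50975.64 + 6649.62 = 57625.26

Total landed cost: CHF 57625.26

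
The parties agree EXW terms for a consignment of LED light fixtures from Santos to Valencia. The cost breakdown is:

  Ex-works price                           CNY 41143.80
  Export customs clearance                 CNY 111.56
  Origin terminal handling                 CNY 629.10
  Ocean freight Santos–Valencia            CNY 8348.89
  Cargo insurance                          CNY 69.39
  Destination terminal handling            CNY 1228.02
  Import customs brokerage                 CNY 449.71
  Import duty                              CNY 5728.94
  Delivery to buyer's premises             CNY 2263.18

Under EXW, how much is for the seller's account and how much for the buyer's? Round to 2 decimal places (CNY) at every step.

Seller: CNY 41143.80; buyer: CNY 18828.79

EXW: the seller makes goods available at their premises; the buyer bears all onward costs.
Seller's account: goods 41143.80 = 41143.80
Buyer's account: export clearance 111.56 + origin terminal 629.10 + freight 8348.89 + insurance 69.39 + destination terminal 1228.02 + brokerage 449.71 + duty 5728.94 + delivery 2263.18 = 18828.79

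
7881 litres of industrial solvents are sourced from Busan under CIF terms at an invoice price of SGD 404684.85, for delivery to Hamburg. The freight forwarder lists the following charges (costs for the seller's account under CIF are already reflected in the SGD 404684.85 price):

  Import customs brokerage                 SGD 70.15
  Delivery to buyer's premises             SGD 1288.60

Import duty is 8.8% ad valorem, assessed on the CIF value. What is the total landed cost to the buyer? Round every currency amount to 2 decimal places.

CIF: the seller pays costs through ocean freight and marine insurance to the destination port.
The CIF price already equals the CIF value: 404684.85
Import duty = 404684.85 × 8.8% = 35612.27
Buyer bears: brokerage 70.15 + delivery 1288.60 + duty 35612.27 = 36971.02
Landed cost = invoice 404684.85 + 36971.02 = 441655.87

Total landed cost: SGD 441655.87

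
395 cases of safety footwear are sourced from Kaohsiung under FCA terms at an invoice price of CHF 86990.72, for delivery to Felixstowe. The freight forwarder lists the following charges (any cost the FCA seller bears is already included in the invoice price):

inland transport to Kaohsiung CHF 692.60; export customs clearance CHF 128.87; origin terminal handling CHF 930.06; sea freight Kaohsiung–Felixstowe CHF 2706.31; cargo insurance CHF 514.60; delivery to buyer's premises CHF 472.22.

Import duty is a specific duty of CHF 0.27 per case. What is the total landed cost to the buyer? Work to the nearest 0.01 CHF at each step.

FCA: the seller delivers export-cleared goods to the carrier; the buyer bears costs from that point.
Already in the invoice (seller's account under FCA): inland to port, export clearance — exclude.
CIF value = FCA price + origin terminal + freight + insurance = 86990.72 + 930.06 + 2706.31 + 514.60 = 91141.69
Import duty = 395 × 0.27 = 106.65
Buyer bears: origin terminal 930.06 + freight 2706.31 + insurance 514.60 + delivery 472.22 + duty 106.65 = 4729.84
Landed cost = invoice 86990.72 + 4729.84 = 91720.56

Total landed cost: CHF 91720.56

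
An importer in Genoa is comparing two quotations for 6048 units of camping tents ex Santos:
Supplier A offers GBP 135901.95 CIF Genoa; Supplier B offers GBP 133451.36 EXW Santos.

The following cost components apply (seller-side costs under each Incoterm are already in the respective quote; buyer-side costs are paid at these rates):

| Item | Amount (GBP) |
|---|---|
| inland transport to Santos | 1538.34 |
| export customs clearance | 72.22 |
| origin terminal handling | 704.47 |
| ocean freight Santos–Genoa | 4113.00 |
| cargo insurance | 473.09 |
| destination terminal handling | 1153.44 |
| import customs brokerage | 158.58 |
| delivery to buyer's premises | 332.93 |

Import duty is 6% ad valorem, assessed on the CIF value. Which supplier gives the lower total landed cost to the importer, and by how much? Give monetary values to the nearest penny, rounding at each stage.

Supplier A is cheaper by GBP 4717.56

Supplier A (CIF):
The CIF price already equals the CIF value: 135901.95
Import duty = 135901.95 × 6% = 8154.12
Buyer bears (A): 1153.44 + 158.58 + 332.93 = 1644.95
Landed cost (A) = invoice 135901.95 + 1644.95 + duty 8154.12 = 145701.02
Supplier B (EXW):
CIF value = EXW price + inland to port + export clearance + origin terminal + freight + insurance = 133451.36 + 1538.34 + 72.22 + 704.47 + 4113.00 + 473.09 = 140352.48
Import duty = 140352.48 × 6% = 8421.15
Buyer bears (B): 1538.34 + 72.22 + 704.47 + 4113.00 + 473.09 + 1153.44 + 158.58 + 332.93 = 8546.07
Landed cost (B) = invoice 133451.36 + 8546.07 + duty 8421.15 = 150418.58
Difference = |145701.02 − 150418.58| = 4717.56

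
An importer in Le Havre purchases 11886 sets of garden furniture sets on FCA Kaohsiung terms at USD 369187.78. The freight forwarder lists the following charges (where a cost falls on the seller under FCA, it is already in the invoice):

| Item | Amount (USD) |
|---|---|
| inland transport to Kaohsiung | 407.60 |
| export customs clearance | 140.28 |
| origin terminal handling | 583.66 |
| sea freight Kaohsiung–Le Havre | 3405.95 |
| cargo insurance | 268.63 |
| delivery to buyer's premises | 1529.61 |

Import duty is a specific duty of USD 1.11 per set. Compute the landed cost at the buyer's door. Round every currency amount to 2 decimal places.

Total landed cost: USD 388169.09

FCA: the seller delivers export-cleared goods to the carrier; the buyer bears costs from that point.
Already in the invoice (seller's account under FCA): inland to port, export clearance — exclude.
CIF value = FCA price + origin terminal + freight + insurance = 369187.78 + 583.66 + 3405.95 + 268.63 = 373446.02
Import duty = 11886 × 1.11 = 13193.46
Buyer bears: origin terminal 583.66 + freight 3405.95 + insurance 268.63 + delivery 1529.61 + duty 13193.46 = 18981.31
Landed cost = invoice 369187.78 + 18981.31 = 388169.09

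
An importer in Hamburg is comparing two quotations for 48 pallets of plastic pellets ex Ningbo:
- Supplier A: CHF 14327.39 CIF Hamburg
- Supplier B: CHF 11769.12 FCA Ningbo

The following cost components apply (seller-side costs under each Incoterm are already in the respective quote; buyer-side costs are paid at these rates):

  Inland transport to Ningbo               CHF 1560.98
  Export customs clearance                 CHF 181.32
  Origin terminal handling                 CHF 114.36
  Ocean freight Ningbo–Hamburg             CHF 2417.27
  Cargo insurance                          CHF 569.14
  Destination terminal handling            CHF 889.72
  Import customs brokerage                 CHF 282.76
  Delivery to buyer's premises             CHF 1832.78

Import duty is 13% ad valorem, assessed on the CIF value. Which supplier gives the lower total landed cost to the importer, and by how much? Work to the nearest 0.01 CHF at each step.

Supplier A (CIF):
The CIF price already equals the CIF value: 14327.39
Import duty = 14327.39 × 13% = 1862.56
Buyer bears (A): 889.72 + 282.76 + 1832.78 = 3005.26
Landed cost (A) = invoice 14327.39 + 3005.26 + duty 1862.56 = 19195.21
Supplier B (FCA):
CIF value = FCA price + origin terminal + freight + insurance = 11769.12 + 114.36 + 2417.27 + 569.14 = 14869.89
Import duty = 14869.89 × 13% = 1933.09
Buyer bears (B): 114.36 + 2417.27 + 569.14 + 889.72 + 282.76 + 1832.78 = 6106.03
Landed cost (B) = invoice 11769.12 + 6106.03 + duty 1933.09 = 19808.24
Difference = |19195.21 − 19808.24| = 613.03

Supplier A is cheaper by CHF 613.03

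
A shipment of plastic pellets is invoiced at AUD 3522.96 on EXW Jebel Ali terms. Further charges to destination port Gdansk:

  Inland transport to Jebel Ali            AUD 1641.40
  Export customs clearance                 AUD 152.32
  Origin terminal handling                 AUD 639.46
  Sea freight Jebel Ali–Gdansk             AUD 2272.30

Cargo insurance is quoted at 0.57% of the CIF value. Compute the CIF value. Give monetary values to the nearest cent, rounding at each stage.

CIF value: AUD 8275.61

Let C be the CIF value. C = EXW price + pre-shipment costs + freight + 0.57% × C
C − 0.57% × C = 3522.96 + 1641.40 + 152.32 + 639.46 + 2272.30
0.9943 × C = 8228.44
C = 8228.44 / 0.9943 = 8275.61
Insurance premium = 0.57% × 8275.61 = 47.17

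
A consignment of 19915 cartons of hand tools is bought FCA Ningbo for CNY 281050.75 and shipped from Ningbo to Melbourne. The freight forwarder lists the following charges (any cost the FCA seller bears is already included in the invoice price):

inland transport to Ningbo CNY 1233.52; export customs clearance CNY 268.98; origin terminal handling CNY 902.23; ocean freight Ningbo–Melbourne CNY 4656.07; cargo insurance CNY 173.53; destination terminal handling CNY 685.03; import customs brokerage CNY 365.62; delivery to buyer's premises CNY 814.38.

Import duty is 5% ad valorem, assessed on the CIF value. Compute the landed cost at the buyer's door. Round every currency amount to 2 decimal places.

Total landed cost: CNY 302986.74

FCA: the seller delivers export-cleared goods to the carrier; the buyer bears costs from that point.
Already in the invoice (seller's account under FCA): inland to port, export clearance — exclude.
CIF value = FCA price + origin terminal + freight + insurance = 281050.75 + 902.23 + 4656.07 + 173.53 = 286782.58
Import duty = 286782.58 × 5% = 14339.13
Buyer bears: origin terminal 902.23 + freight 4656.07 + insurance 173.53 + destination terminal 685.03 + brokerage 365.62 + delivery 814.38 + duty 14339.13 = 21935.99
Landed cost = invoice 281050.75 + 21935.99 = 302986.74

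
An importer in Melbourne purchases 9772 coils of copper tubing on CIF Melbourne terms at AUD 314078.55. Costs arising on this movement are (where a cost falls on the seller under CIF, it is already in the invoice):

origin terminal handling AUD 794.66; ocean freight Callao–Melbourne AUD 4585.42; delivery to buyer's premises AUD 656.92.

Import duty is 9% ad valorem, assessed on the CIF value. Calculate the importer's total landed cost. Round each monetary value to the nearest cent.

Total landed cost: AUD 343002.54

CIF: the seller pays costs through ocean freight and marine insurance to the destination port.
Already in the invoice (seller's account under CIF): origin terminal, freight — exclude.
The CIF price already equals the CIF value: 314078.55
Import duty = 314078.55 × 9% = 28267.07
Buyer bears: delivery 656.92 + duty 28267.07 = 28923.99
Landed cost = invoice 314078.55 + 28923.99 = 343002.54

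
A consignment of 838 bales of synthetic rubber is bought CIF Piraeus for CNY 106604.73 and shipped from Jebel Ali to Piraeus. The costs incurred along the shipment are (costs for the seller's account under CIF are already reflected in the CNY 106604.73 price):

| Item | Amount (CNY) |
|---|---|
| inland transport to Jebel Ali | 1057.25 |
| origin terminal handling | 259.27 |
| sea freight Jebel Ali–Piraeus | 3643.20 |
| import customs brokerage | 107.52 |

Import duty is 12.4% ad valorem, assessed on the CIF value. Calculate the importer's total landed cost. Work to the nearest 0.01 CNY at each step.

Total landed cost: CNY 119931.24

CIF: the seller pays costs through ocean freight and marine insurance to the destination port.
Already in the invoice (seller's account under CIF): inland to port, origin terminal, freight — exclude.
The CIF price already equals the CIF value: 106604.73
Import duty = 106604.73 × 12.4% = 13218.99
Buyer bears: brokerage 107.52 + duty 13218.99 = 13326.51
Landed cost = invoice 106604.73 + 13326.51 = 119931.24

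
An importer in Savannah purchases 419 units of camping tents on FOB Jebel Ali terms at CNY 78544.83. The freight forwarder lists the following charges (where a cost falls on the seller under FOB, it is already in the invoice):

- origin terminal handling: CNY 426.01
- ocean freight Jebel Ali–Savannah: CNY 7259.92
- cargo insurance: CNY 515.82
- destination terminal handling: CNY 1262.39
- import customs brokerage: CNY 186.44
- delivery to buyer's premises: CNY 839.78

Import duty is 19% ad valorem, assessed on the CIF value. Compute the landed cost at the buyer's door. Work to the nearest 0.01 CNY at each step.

Total landed cost: CNY 105010.09

FOB: the seller bears costs until goods are on board at the origin port; the buyer bears freight, insurance and all costs thereafter.
Already in the invoice (seller's account under FOB): origin terminal — exclude.
CIF value = FOB price + freight + insurance = 78544.83 + 7259.92 + 515.82 = 86320.57
Import duty = 86320.57 × 19% = 16400.91
Buyer bears: freight 7259.92 + insurance 515.82 + destination terminal 1262.39 + brokerage 186.44 + delivery 839.78 + duty 16400.91 = 26465.26
Landed cost = invoice 78544.83 + 26465.26 = 105010.09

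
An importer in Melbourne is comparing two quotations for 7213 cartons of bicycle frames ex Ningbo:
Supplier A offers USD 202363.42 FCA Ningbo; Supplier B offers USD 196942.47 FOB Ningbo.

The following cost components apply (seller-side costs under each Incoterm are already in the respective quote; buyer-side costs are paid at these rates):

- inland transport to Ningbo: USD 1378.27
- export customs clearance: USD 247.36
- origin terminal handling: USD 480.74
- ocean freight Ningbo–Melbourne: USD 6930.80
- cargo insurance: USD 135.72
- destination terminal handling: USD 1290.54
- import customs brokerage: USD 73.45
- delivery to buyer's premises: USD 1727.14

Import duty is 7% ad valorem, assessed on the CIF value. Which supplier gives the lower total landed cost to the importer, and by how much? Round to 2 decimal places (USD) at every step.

Supplier B is cheaper by USD 6314.81

Supplier A (FCA):
CIF value = FCA price + origin terminal + freight + insurance = 202363.42 + 480.74 + 6930.80 + 135.72 = 209910.68
Import duty = 209910.68 × 7% = 14693.75
Buyer bears (A): 480.74 + 6930.80 + 135.72 + 1290.54 + 73.45 + 1727.14 = 10638.39
Landed cost (A) = invoice 202363.42 + 10638.39 + duty 14693.75 = 227695.56
Supplier B (FOB):
CIF value = FOB price + freight + insurance = 196942.47 + 6930.80 + 135.72 = 204008.99
Import duty = 204008.99 × 7% = 14280.63
Buyer bears (B): 6930.80 + 135.72 + 1290.54 + 73.45 + 1727.14 = 10157.65
Landed cost (B) = invoice 196942.47 + 10157.65 + duty 14280.63 = 221380.75
Difference = |227695.56 − 221380.75| = 6314.81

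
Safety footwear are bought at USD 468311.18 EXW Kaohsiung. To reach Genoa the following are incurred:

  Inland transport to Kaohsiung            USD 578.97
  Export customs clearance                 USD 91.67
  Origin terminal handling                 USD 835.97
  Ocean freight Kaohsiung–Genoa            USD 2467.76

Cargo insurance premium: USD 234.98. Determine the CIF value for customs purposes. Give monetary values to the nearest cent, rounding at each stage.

CIF value: USD 472520.53

CIF = EXW price + pre-shipment costs + freight + insurance
CIF = 468311.18 + 578.97 + 91.67 + 835.97 + 2467.76 + 234.98 = 472520.53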